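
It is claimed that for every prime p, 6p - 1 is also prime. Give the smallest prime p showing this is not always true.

Check each prime p in order until 6p - 1 is not prime.
The first 4 eligible values, up to p = 7, all satisfy the conclusion.
p = 11: 6p - 1 = 65 = 5 × 13, not prime.
Thus p = 11 disproves the claim, and no smaller p works.

p = 11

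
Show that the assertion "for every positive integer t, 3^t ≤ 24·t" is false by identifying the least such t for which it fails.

For t = 1, 2, 3, 4 the conclusion holds.
t = 5: 3^t = 243 and 24·t = 120, so 243 > 120.
So t = 5 is the smallest counterexample.

t = 5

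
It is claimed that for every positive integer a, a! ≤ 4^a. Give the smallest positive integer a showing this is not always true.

a = 9

The first 8 eligible values, up to a = 8, all satisfy the conclusion.
a = 9: a! = 362880 and 4^a = 262144, so 362880 > 262144.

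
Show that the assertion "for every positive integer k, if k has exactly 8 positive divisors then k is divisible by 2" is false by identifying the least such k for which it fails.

We need the least positive integer k for which k has exactly 8 positive divisors but k is not divisible by 2.
For k = 24, 30, 40, 42, …, 88, 102, 104 the conclusion holds.
k = 105: τ(105) = 8; 105 mod 2 = 1.

k = 105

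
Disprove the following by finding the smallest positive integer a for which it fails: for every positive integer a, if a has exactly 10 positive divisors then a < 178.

a = 208

A counterexample is any positive integer a such that a has exactly 10 positive divisors but the claim fails; we check each in order.
a = 48: τ(48) = 10; 48 < 178.
a = 80: τ(80) = 10; 80 < 178.
a = 112: τ(112) = 10; 112 < 178.
a = 162: τ(162) = 10; 162 < 178.
a = 176: τ(176) = 10; 176 < 178.
a = 208: τ(208) = 10; 208 ≥ 178.
Hence a = 208 is a counterexample.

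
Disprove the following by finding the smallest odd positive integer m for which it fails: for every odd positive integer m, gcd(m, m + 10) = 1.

m = 5

m = 1: gcd(1, 11) = 1.
m = 3: gcd(3, 13) = 1.
m = 5: gcd(5, 15) = 5.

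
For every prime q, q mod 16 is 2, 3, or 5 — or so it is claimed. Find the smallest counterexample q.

We need the least prime q for which the claim fails.
q = 2: 2 mod 16 = 2.
q = 3: 3 mod 16 = 3.
q = 5: 5 mod 16 = 5.
q = 7: 7 mod 16 = 7 — not in {2, 3, 5}.

q = 7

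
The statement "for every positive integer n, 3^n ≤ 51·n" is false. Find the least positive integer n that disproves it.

We need the least positive integer n for which 3^n > 51·n.
The first 5 eligible values, up to n = 5, all satisfy the conclusion.
n = 6: 3^n = 729 and 51·n = 306, so 729 > 306.
So n = 6 is the smallest counterexample.

n = 6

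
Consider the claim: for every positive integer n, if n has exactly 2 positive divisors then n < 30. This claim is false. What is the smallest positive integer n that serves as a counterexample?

n = 31

Check each positive integer n in order until n has exactly 2 positive divisors but the claim fails.
The first 10 eligible values, up to n = 29, all satisfy the conclusion.
n = 31: τ(31) = 2; 31 ≥ 30.
Hence n = 31 is a counterexample.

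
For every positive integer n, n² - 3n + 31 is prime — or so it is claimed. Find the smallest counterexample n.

n = 4

A counterexample is any positive integer n such that n² - 3n + 31 is not prime; we check each in order.
For n = 1, 2, 3 the conclusion holds.
n = 4: n² - 3n + 31 = 35 = 5 × 7, composite.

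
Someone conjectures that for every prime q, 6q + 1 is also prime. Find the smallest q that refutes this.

Check each prime q in order until 6q + 1 is not prime.
For q = 2, 3, 5, 7, 11, 13, 17 the conclusion holds.
q = 19: 6q + 1 = 115 = 5 × 23, not prime.
Hence q = 19 is a counterexample.

q = 19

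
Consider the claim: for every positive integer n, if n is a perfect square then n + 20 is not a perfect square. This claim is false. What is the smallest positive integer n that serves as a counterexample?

n = 16

A counterexample is any positive integer n such that n is a perfect square but n + 20 is a perfect square; we check each in order.
n = 1: 1 + 20 = 21, not a perfect square.
n = 4: 4 + 20 = 24, not a perfect square.
n = 9: 9 + 20 = 29, not a perfect square.
n = 16: 16 = 4² and 16 + 20 = 36 = 6².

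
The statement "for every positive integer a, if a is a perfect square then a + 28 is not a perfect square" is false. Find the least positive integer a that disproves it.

A counterexample is any positive integer a such that a is a perfect square but a + 28 is a perfect square; we check each in order.
The first 5 eligible values, up to a = 25, all satisfy the conclusion.
a = 36: 36 = 6² and 36 + 28 = 64 = 8².

a = 36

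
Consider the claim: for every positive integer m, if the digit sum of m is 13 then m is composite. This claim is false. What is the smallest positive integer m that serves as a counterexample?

m = 67

For m = 49, 58 the conclusion holds.
m = 67: digit sum 13; 67 is prime, not composite.
Hence m = 67 is a counterexample.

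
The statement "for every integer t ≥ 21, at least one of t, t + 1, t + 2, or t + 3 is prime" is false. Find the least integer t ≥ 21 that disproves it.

t = 21: 23 is prime.
t = 22: 23 is prime.
t = 23: 23 is prime.
t = 24: 24 = 2 × 12; 25 = 5 × 5; 26 = 2 × 13; 27 = 3 × 9 — all composite.

t = 24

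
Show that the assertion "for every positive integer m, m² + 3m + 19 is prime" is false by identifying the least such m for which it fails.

m = 15

Check each positive integer m in order until m² + 3m + 19 is not prime.
For m = 1, 2, 3, 4, …, 12, 13, 14 the conclusion holds.
m = 15: m² + 3m + 19 = 289 = 17 × 17, composite.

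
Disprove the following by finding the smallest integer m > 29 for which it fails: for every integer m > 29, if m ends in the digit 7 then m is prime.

We need the least integer m > 29 for which m ends in the digit 7 but m is not prime.
m = 37: 37 ends in 7 and is prime.
m = 47: 47 ends in 7 and is prime.
m = 57: 57 ends in 7; 57 = 3 × 19, composite.

m = 57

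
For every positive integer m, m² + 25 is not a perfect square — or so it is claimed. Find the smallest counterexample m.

Check each positive integer m in order until m² + 25 is a perfect square.
For m = 1, 2, 3, 4, …, 9, 10, 11 the conclusion holds.
m = 12: 12² + 25 = 169 = 13², a perfect square.

m = 12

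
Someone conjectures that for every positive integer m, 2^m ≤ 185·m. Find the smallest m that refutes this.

For m = 1, 2, 3, 4, 5, 6, 7, 8, 9, 10 the conclusion holds.
m = 11: 2^m = 2048 and 185·m = 2035, so 2048 > 2035.
Thus m = 11 disproves the claim, and no smaller m works.

m = 11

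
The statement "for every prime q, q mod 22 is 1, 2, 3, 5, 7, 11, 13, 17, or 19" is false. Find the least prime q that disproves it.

We need the least prime q for which the claim fails.
For q = 2, 3, 5, 7, 11, 13, 17, 19, 23, 29 the conclusion holds.
q = 31: 31 mod 22 = 9 — not in {1, 2, 3, 5, 7, 11, 13, 17, 19}.
So q = 31 is the smallest counterexample.

q = 31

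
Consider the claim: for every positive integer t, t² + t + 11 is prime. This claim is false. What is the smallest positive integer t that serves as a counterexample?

The first 9 eligible values, up to t = 9, all satisfy the conclusion.
t = 10: t² + t + 11 = 121 = 11 × 11, composite.
So t = 10 is the smallest counterexample.

t = 10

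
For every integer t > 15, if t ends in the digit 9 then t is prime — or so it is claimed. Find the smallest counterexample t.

t = 39

A counterexample is any integer t > 15 such that t ends in the digit 9 but t is not prime; we check each in order.
t = 19: 19 ends in 9 and is prime.
t = 29: 29 ends in 9 and is prime.
t = 39: 39 ends in 9; 39 = 3 × 13, composite.
So t = 39 is the smallest counterexample.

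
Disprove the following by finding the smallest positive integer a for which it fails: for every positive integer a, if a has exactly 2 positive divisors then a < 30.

a = 31

We need the least positive integer a for which a has exactly 2 positive divisors but the claim fails.
For a = 2, 3, 5, 7, 11, 13, 17, 19, 23, 29 the conclusion holds.
a = 31: τ(31) = 2; 31 ≥ 30.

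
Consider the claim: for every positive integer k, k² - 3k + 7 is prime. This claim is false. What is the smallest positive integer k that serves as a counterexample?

k = 6

A counterexample is any positive integer k such that k² - 3k + 7 is not prime; we check each in order.
The first 5 eligible values, up to k = 5, all satisfy the conclusion.
k = 6: k² - 3k + 7 = 25 = 5 × 5, composite.
So k = 6 is the smallest counterexample.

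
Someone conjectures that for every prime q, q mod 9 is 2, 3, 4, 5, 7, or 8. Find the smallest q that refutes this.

q = 19

Check each prime q in order until the claim fails.
For q = 2, 3, 5, 7, 11, 13, 17 the conclusion holds.
q = 19: 19 mod 9 = 1 — not in {2, 3, 4, 5, 7, 8}.
Hence q = 19 is a counterexample.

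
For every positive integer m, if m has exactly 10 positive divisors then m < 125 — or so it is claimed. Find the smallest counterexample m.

m = 162

We need the least positive integer m for which m has exactly 10 positive divisors but the claim fails.
For m = 48, 80, 112 the conclusion holds.
m = 162: τ(162) = 10; 162 ≥ 125.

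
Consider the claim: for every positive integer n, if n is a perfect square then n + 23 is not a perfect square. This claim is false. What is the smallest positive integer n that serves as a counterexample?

n = 121

A counterexample is any positive integer n such that n is a perfect square but n + 23 is a perfect square; we check each in order.
For n = 1, 4, 9, 16, 25, 36, 49, 64, 81, 100 the conclusion holds.
n = 121: 121 = 11² and 121 + 23 = 144 = 12².
Thus n = 121 disproves the claim, and no smaller n works.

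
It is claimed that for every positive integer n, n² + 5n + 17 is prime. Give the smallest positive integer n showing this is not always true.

For n = 1, 2, 3, 4, 5, 6, 7 the conclusion holds.
n = 8: n² + 5n + 17 = 121 = 11 × 11, composite.

n = 8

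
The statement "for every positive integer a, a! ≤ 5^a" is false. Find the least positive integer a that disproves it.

a = 12

We need the least positive integer a for which a! > 5^a.
For a = 1, 2, 3, 4, …, 9, 10, 11 the conclusion holds.
a = 12: a! = 479001600 and 5^a = 244140625, so 479001600 > 244140625.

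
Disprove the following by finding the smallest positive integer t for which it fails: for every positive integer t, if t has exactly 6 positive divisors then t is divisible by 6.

Check each positive integer t in order until t has exactly 6 positive divisors but t is not divisible by 6.
t = 12: τ(12) = 6; 12 mod 6 = 0.
t = 18: τ(18) = 6; 18 mod 6 = 0.
t = 20: τ(20) = 6; 20 mod 6 = 2.

t = 20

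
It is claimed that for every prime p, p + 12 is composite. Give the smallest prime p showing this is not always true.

Check each prime p in order until p + 12 is prime.
For p = 2, 3 the conclusion holds.
p = 5: p + 12 = 17, prime — not composite.
So p = 5 is the smallest counterexample.

p = 5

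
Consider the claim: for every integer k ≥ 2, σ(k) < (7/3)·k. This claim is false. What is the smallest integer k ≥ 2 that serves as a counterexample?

k = 12

For k = 2, 3, 4, 5, 6, 7, 8, 9, 10, 11 the conclusion holds.
k = 12: σ(12) = 28; 28 ≥ 28.
Thus k = 12 disproves the claim, and no smaller k works.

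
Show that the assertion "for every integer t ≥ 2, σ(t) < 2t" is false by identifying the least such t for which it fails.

Check each integer t ≥ 2 in order until the claim fails.
t = 2: σ(2) = 3; 3 < 4.
t = 3: σ(3) = 4; 4 < 6.
t = 4: σ(4) = 7; 7 < 8.
t = 5: σ(5) = 6; 6 < 10.
t = 6: σ(6) = 12; 12 ≥ 12.
So t = 6 is the smallest counterexample.

t = 6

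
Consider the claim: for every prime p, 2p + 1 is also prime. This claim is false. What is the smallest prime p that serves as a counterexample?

We need the least prime p for which 2p + 1 is not prime.
For p = 2, 3, 5 the conclusion holds.
p = 7: 2p + 1 = 15 = 3 × 5, not prime.
Thus p = 7 disproves the claim, and no smaller p works.

p = 7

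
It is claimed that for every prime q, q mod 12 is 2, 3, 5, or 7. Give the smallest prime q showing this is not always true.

The first 4 eligible values, up to q = 7, all satisfy the conclusion.
q = 11: 11 mod 12 = 11 — not in {2, 3, 5, 7}.
Hence q = 11 is a counterexample.

q = 11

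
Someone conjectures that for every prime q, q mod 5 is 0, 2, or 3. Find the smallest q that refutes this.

We need the least prime q for which the claim fails.
For q = 2, 3, 5, 7 the conclusion holds.
q = 11: 11 mod 5 = 1 — not in {0, 2, 3}.

q = 11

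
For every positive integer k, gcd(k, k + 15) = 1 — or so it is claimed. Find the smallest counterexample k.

A counterexample is any positive integer k such that gcd(k, k + 15) > 1; we check each in order.
For k = 1, 2 the conclusion holds.
k = 3: gcd(3, 18) = 3.
Hence k = 3 is a counterexample.

k = 3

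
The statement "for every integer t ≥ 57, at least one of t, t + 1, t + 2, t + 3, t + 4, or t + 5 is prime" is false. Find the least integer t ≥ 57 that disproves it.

Check each integer t ≥ 57 in order until t, t + 1, t + 2, t + 3, t + 4, t + 5 are all composite.
The first 33 eligible values, up to t = 89, all satisfy the conclusion.
t = 90: 90 = 2 × 45; 91 = 7 × 13; 92 = 2 × 46; 93 = 3 × 31; 94 = 2 × 47; 95 = 5 × 19 — all composite.
Hence t = 90 is a counterexample.

t = 90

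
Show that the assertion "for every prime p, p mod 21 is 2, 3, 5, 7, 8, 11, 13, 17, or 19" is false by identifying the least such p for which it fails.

p = 31

Check each prime p in order until the claim fails.
The first 10 eligible values, up to p = 29, all satisfy the conclusion.
p = 31: 31 mod 21 = 10 — not in {2, 3, 5, 7, 8, 11, 13, 17, 19}.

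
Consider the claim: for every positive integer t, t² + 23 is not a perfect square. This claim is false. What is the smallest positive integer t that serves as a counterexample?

t = 11

The first 10 eligible values, up to t = 10, all satisfy the conclusion.
t = 11: 11² + 23 = 144 = 12², a perfect square.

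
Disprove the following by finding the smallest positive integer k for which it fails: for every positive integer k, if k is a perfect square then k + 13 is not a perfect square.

k = 36

k = 1: 1 + 13 = 14, not a perfect square.
k = 4: 4 + 13 = 17, not a perfect square.
k = 9: 9 + 13 = 22, not a perfect square.
k = 16: 16 + 13 = 29, not a perfect square.
k = 25: 25 + 13 = 38, not a perfect square.
k = 36: 36 = 6² and 36 + 13 = 49 = 7².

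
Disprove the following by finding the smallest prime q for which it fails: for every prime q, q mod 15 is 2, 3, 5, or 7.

We need the least prime q for which the claim fails.
For q = 2, 3, 5, 7 the conclusion holds.
q = 11: 11 mod 15 = 11 — not in {2, 3, 5, 7}.

q = 11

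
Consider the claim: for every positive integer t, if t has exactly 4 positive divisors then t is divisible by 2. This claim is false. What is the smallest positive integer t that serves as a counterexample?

We need the least positive integer t for which t has exactly 4 positive divisors but t is not divisible by 2.
For t = 6, 8, 10, 14 the conclusion holds.
t = 15: τ(15) = 4; 15 mod 2 = 1.
Hence t = 15 is a counterexample.

t = 15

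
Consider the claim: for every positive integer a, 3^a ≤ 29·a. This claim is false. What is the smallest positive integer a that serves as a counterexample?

a = 5

The first 4 eligible values, up to a = 4, all satisfy the conclusion.
a = 5: 3^a = 243 and 29·a = 145, so 243 > 145.
Thus a = 5 disproves the claim, and no smaller a works.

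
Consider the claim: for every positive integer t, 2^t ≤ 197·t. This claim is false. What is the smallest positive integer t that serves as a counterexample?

For t = 1, 2, 3, 4, …, 9, 10, 11 the conclusion holds.
t = 12: 2^t = 4096 and 197·t = 2364, so 4096 > 2364.
Thus t = 12 disproves the claim, and no smaller t works.

t = 12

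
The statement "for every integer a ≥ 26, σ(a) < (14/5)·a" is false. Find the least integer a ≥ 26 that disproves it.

We need the least integer a ≥ 26 for which the claim fails.
For a = 26, 27, 28, 29, …, 57, 58, 59 the conclusion holds.
a = 60: σ(60) = 168; 168 ≥ 168.
Hence a = 60 is a counterexample.

a = 60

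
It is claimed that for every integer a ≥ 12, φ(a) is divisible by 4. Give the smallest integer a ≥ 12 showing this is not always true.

a = 14

For a = 12, 13 the conclusion holds.
a = 14: φ(14) = 6; 6 mod 4 = 2.
So a = 14 is the smallest counterexample.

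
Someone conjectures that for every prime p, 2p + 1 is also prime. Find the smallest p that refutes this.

p = 7

Check each prime p in order until 2p + 1 is not prime.
For p = 2, 3, 5 the conclusion holds.
p = 7: 2p + 1 = 15 = 3 × 5, not prime.
Hence p = 7 is a counterexample.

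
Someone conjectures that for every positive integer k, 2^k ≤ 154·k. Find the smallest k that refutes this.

Check each positive integer k in order until 2^k > 154·k.
For k = 1, 2, 3, 4, 5, 6, 7, 8, 9, 10 the conclusion holds.
k = 11: 2^k = 2048 and 154·k = 1694, so 2048 > 1694.
So k = 11 is the smallest counterexample.

k = 11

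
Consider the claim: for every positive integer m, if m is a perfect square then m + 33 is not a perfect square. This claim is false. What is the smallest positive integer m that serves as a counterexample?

We need the least positive integer m for which m is a perfect square but m + 33 is a perfect square.
For m = 1, 4, 9 the conclusion holds.
m = 16: 16 = 4² and 16 + 33 = 49 = 7².

m = 16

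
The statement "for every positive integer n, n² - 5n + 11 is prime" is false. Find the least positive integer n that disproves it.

We need the least positive integer n for which n² - 5n + 11 is not prime.
For n = 1, 2, 3, 4, 5, 6 the conclusion holds.
n = 7: n² - 5n + 11 = 25 = 5 × 5, composite.
Thus n = 7 disproves the claim, and no smaller n works.

n = 7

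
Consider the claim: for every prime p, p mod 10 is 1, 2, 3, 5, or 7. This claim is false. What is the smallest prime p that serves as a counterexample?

Check each prime p in order until the claim fails.
p = 2: 2 mod 10 = 2.
p = 3: 3 mod 10 = 3.
p = 5: 5 mod 10 = 5.
p = 7: 7 mod 10 = 7.
p = 11: 11 mod 10 = 1.
p = 13: 13 mod 10 = 3.
p = 17: 17 mod 10 = 7.
p = 19: 19 mod 10 = 9 — not in {1, 2, 3, 5, 7}.

p = 19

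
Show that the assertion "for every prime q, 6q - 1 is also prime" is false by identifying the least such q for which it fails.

We need the least prime q for which 6q - 1 is not prime.
q = 2: 6q - 1 = 11, prime.
q = 3: 6q - 1 = 17, prime.
q = 5: 6q - 1 = 29, prime.
q = 7: 6q - 1 = 41, prime.
q = 11: 6q - 1 = 65 = 5 × 13, not prime.
Hence q = 11 is a counterexample.

q = 11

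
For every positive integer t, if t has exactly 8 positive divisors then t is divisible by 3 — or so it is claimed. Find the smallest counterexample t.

t = 40

Check each positive integer t in order until t has exactly 8 positive divisors but t is not divisible by 3.
For t = 24, 30 the conclusion holds.
t = 40: τ(40) = 8; 40 mod 3 = 1.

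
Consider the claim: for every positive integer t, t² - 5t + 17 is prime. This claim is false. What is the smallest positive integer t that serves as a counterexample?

For t = 1, 2, 3, 4, …, 10, 11, 12 the conclusion holds.
t = 13: t² - 5t + 17 = 121 = 11 × 11, composite.
Hence t = 13 is a counterexample.

t = 13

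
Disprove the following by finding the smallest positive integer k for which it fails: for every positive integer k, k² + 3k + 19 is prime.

Check each positive integer k in order until k² + 3k + 19 is not prime.
For k = 1, 2, 3, 4, …, 12, 13, 14 the conclusion holds.
k = 15: k² + 3k + 19 = 289 = 17 × 17, composite.
Hence k = 15 is a counterexample.

k = 15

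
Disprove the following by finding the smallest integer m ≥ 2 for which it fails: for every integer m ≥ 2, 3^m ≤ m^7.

m = 19

A counterexample is any integer m ≥ 2 such that 3^m > m^7; we check each in order.
For m = 2, 3, 4, 5, …, 16, 17, 18 the conclusion holds.
m = 19: 3^m = 1162261467 and m^7 = 893871739, so 1162261467 > 893871739.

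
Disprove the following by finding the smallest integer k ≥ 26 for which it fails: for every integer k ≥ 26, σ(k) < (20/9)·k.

k = 30

We need the least integer k ≥ 26 for which the claim fails.
For k = 26, 27, 28, 29 the conclusion holds.
k = 30: σ(30) = 72; 72 ≥ 200/3.
Hence k = 30 is a counterexample.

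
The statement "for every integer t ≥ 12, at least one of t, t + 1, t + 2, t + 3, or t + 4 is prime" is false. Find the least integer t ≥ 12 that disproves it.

A counterexample is any integer t ≥ 12 such that t, t + 1, t + 2, t + 3, t + 4 are all composite; we check each in order.
For t = 12, 13, 14, 15, …, 21, 22, 23 the conclusion holds.
t = 24: 24 = 2 × 12; 25 = 5 × 5; 26 = 2 × 13; 27 = 3 × 9; 28 = 2 × 14 — all composite.
Hence t = 24 is a counterexample.

t = 24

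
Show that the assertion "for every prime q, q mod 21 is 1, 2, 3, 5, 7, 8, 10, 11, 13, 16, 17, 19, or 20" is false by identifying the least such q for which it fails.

q = 67

Check each prime q in order until the claim fails.
For q = 2, 3, 5, 7, …, 53, 59, 61 the conclusion holds.
q = 67: 67 mod 21 = 4 — not in {1, 2, 3, 5, 7, 8, 10, 11, 13, 16, 17, 19, 20}.
Hence q = 67 is a counterexample.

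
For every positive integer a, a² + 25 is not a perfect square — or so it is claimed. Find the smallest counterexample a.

Check each positive integer a in order until a² + 25 is a perfect square.
The first 11 eligible values, up to a = 11, all satisfy the conclusion.
a = 12: 12² + 25 = 169 = 13², a perfect square.
Hence a = 12 is a counterexample.

a = 12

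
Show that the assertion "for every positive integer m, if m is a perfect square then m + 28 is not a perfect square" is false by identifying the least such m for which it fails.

Check each positive integer m in order until m is a perfect square but m + 28 is a perfect square.
m = 1: 1 + 28 = 29, not a perfect square.
m = 4: 4 + 28 = 32, not a perfect square.
m = 9: 9 + 28 = 37, not a perfect square.
m = 16: 16 + 28 = 44, not a perfect square.
m = 25: 25 + 28 = 53, not a perfect square.
m = 36: 36 = 6² and 36 + 28 = 64 = 8².
Thus m = 36 disproves the claim, and no smaller m works.

m = 36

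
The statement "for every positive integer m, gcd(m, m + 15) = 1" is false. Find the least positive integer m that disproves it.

We need the least positive integer m for which gcd(m, m + 15) > 1.
m = 1: gcd(1, 16) = 1.
m = 2: gcd(2, 17) = 1.
m = 3: gcd(3, 18) = 3.

m = 3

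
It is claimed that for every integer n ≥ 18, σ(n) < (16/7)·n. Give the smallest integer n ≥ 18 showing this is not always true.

A counterexample is any integer n ≥ 18 such that the claim fails; we check each in order.
The first 6 eligible values, up to n = 23, all satisfy the conclusion.
n = 24: σ(24) = 60; 60 ≥ 384/7.

n = 24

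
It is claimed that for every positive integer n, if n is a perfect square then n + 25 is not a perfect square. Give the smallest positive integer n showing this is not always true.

n = 144

For n = 1, 4, 9, 16, …, 81, 100, 121 the conclusion holds.
n = 144: 144 = 12² and 144 + 25 = 169 = 13².
So n = 144 is the smallest counterexample.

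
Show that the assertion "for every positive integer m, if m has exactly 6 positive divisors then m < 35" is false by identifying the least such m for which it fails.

m = 44

Check each positive integer m in order until m has exactly 6 positive divisors but the claim fails.
The first 5 eligible values, up to m = 32, all satisfy the conclusion.
m = 44: τ(44) = 6; 44 ≥ 35.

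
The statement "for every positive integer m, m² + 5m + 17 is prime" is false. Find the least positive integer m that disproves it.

m = 8

We need the least positive integer m for which m² + 5m + 17 is not prime.
m = 1: m² + 5m + 17 = 23, prime.
m = 2: m² + 5m + 17 = 31, prime.
m = 3: m² + 5m + 17 = 41, prime.
m = 4: m² + 5m + 17 = 53, prime.
m = 5: m² + 5m + 17 = 67, prime.
m = 6: m² + 5m + 17 = 83, prime.
m = 7: m² + 5m + 17 = 101, prime.
m = 8: m² + 5m + 17 = 121 = 11 × 11, composite.
Hence m = 8 is a counterexample.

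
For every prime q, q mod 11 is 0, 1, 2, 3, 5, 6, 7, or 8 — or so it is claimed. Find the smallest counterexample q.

A counterexample is any prime q such that the claim fails; we check each in order.
The first 10 eligible values, up to q = 29, all satisfy the conclusion.
q = 31: 31 mod 11 = 9 — not in {0, 1, 2, 3, 5, 6, 7, 8}.
So q = 31 is the smallest counterexample.

q = 31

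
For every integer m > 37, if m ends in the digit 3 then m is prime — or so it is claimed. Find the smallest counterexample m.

Check each integer m > 37 in order until m ends in the digit 3 but m is not prime.
m = 43: 43 ends in 3 and is prime.
m = 53: 53 ends in 3 and is prime.
m = 63: 63 ends in 3; 63 = 3 × 21, composite.
Thus m = 63 disproves the claim, and no smaller m works.

m = 63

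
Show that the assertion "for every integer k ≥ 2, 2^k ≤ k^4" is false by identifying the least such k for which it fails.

k = 17

A counterexample is any integer k ≥ 2 such that 2^k > k^4; we check each in order.
The first 15 eligible values, up to k = 16, all satisfy the conclusion.
k = 17: 2^k = 131072 and k^4 = 83521, so 131072 > 83521.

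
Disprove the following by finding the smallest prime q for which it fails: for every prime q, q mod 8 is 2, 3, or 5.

q = 7

We need the least prime q for which the claim fails.
For q = 2, 3, 5 the conclusion holds.
q = 7: 7 mod 8 = 7 — not in {2, 3, 5}.
Thus q = 7 disproves the claim, and no smaller q works.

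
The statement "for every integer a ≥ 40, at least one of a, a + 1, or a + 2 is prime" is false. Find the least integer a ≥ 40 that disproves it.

a = 44

Check each integer a ≥ 40 in order until a, a + 1, a + 2 are all composite.
a = 40: 41 is prime.
a = 41: 41 is prime.
a = 42: 43 is prime.
a = 43: 43 is prime.
a = 44: 44 = 2 × 22; 45 = 3 × 15; 46 = 2 × 23 — all composite.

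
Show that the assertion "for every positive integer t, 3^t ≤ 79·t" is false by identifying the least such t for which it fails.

t = 6

A counterexample is any positive integer t such that 3^t > 79·t; we check each in order.
t = 1: 3^t = 3 and 79·t = 79, so 3 ≤ 79.
t = 2: 3^t = 9 and 79·t = 158, so 9 ≤ 158.
t = 3: 3^t = 27 and 79·t = 237, so 27 ≤ 237.
t = 4: 3^t = 81 and 79·t = 316, so 81 ≤ 316.
t = 5: 3^t = 243 and 79·t = 395, so 243 ≤ 395.
t = 6: 3^t = 729 and 79·t = 474, so 729 > 474.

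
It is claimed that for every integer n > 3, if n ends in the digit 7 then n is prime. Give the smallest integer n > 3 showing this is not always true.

n = 27

We need the least integer n > 3 for which n ends in the digit 7 but n is not prime.
n = 7: 7 ends in 7 and is prime.
n = 17: 17 ends in 7 and is prime.
n = 27: 27 ends in 7; 27 = 3 × 9, composite.
So n = 27 is the smallest counterexample.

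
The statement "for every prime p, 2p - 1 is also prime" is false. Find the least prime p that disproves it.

p = 5

A counterexample is any prime p such that 2p - 1 is not prime; we check each in order.
p = 2: 2p - 1 = 3, prime.
p = 3: 2p - 1 = 5, prime.
p = 5: 2p - 1 = 9 = 3 × 3, not prime.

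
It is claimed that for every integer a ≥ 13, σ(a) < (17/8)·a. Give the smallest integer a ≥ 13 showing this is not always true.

The first 5 eligible values, up to a = 17, all satisfy the conclusion.
a = 18: σ(18) = 39; 39 ≥ 153/4.
So a = 18 is the smallest counterexample.

a = 18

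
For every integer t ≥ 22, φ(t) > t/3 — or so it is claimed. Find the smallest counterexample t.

t = 24

A counterexample is any integer t ≥ 22 such that the claim fails; we check each in order.
For t = 22, 23 the conclusion holds.
t = 24: φ(24) = 8 and 24/3 = 8, so φ(24) ≤ 24/3.
Hence t = 24 is a counterexample.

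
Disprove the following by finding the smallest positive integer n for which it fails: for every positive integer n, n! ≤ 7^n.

n = 17

Check each positive integer n in order until n! > 7^n.
The first 16 eligible values, up to n = 16, all satisfy the conclusion.
n = 17: n! = 355687428096000 and 7^n = 232630513987207, so 355687428096000 > 232630513987207.
Hence n = 17 is a counterexample.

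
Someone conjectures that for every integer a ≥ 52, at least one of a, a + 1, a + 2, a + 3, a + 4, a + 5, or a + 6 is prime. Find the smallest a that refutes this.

The first 38 eligible values, up to a = 89, all satisfy the conclusion.
a = 90: 90 = 2 × 45; 91 = 7 × 13; 92 = 2 × 46; 93 = 3 × 31; 94 = 2 × 47; 95 = 5 × 19; 96 = 2 × 48 — all composite.
So a = 90 is the smallest counterexample.

a = 90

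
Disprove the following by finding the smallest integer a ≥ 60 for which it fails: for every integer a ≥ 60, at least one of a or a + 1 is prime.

a = 62

A counterexample is any integer a ≥ 60 such that a, a + 1 are both composite; we check each in order.
For a = 60, 61 the conclusion holds.
a = 62: 62 = 2 × 31; 63 = 3 × 21 — both composite.
Thus a = 62 disproves the claim, and no smaller a works.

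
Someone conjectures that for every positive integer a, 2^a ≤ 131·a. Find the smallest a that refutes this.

a = 11

We need the least positive integer a for which 2^a > 131·a.
For a = 1, 2, 3, 4, 5, 6, 7, 8, 9, 10 the conclusion holds.
a = 11: 2^a = 2048 and 131·a = 1441, so 2048 > 1441.
Thus a = 11 disproves the claim, and no smaller a works.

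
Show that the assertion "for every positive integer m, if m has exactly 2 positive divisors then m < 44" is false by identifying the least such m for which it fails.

Check each positive integer m in order until m has exactly 2 positive divisors but the claim fails.
For m = 2, 3, 5, 7, …, 37, 41, 43 the conclusion holds.
m = 47: τ(47) = 2; 47 ≥ 44.

m = 47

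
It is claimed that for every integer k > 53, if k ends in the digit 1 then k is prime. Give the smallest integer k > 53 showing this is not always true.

k = 81

A counterexample is any integer k > 53 such that k ends in the digit 1 but k is not prime; we check each in order.
For k = 61, 71 the conclusion holds.
k = 81: 81 ends in 1; 81 = 3 × 27, composite.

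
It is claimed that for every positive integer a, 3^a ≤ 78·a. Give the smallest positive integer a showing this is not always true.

The first 5 eligible values, up to a = 5, all satisfy the conclusion.
a = 6: 3^a = 729 and 78·a = 468, so 729 > 468.

a = 6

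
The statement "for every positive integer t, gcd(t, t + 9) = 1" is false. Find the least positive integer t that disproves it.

We need the least positive integer t for which gcd(t, t + 9) > 1.
For t = 1, 2 the conclusion holds.
t = 3: gcd(3, 12) = 3.
So t = 3 is the smallest counterexample.

t = 3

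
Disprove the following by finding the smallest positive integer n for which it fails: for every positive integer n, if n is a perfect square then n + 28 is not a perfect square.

The first 5 eligible values, up to n = 25, all satisfy the conclusion.
n = 36: 36 = 6² and 36 + 28 = 64 = 8².
Hence n = 36 is a counterexample.

n = 36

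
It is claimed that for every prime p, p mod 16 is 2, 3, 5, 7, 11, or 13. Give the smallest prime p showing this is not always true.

p = 17

A counterexample is any prime p such that the claim fails; we check each in order.
The first 6 eligible values, up to p = 13, all satisfy the conclusion.
p = 17: 17 mod 16 = 1 — not in {2, 3, 5, 7, 11, 13}.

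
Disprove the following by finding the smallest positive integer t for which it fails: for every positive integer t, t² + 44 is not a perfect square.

Check each positive integer t in order until t² + 44 is a perfect square.
The first 9 eligible values, up to t = 9, all satisfy the conclusion.
t = 10: 10² + 44 = 144 = 12², a perfect square.

t = 10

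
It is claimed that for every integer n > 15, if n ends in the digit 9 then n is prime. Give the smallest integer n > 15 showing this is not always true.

Check each integer n > 15 in order until n ends in the digit 9 but n is not prime.
n = 19: 19 ends in 9 and is prime.
n = 29: 29 ends in 9 and is prime.
n = 39: 39 ends in 9; 39 = 3 × 13, composite.

n = 39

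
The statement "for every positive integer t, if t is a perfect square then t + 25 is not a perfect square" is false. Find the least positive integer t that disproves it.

Check each positive integer t in order until t is a perfect square but t + 25 is a perfect square.
For t = 1, 4, 9, 16, …, 81, 100, 121 the conclusion holds.
t = 144: 144 = 12² and 144 + 25 = 169 = 13².

t = 144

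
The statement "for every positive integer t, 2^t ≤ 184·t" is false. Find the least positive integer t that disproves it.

t = 11

We need the least positive integer t for which 2^t > 184·t.
The first 10 eligible values, up to t = 10, all satisfy the conclusion.
t = 11: 2^t = 2048 and 184·t = 2024, so 2048 > 2024.
Thus t = 11 disproves the claim, and no smaller t works.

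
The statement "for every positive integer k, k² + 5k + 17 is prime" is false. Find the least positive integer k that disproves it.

We need the least positive integer k for which k² + 5k + 17 is not prime.
k = 1: k² + 5k + 17 = 23, prime.
k = 2: k² + 5k + 17 = 31, prime.
k = 3: k² + 5k + 17 = 41, prime.
k = 4: k² + 5k + 17 = 53, prime.
k = 5: k² + 5k + 17 = 67, prime.
k = 6: k² + 5k + 17 = 83, prime.
k = 7: k² + 5k + 17 = 101, prime.
k = 8: k² + 5k + 17 = 121 = 11 × 11, composite.

k = 8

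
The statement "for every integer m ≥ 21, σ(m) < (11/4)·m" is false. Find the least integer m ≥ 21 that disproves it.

For m = 21, 22, 23, 24, …, 57, 58, 59 the conclusion holds.
m = 60: σ(60) = 168; 168 ≥ 165.
So m = 60 is the smallest counterexample.

m = 60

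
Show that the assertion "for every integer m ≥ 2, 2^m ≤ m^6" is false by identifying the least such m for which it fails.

m = 30

Check each integer m ≥ 2 in order until 2^m > m^6.
For m = 2, 3, 4, 5, …, 27, 28, 29 the conclusion holds.
m = 30: 2^m = 1073741824 and m^6 = 729000000, so 1073741824 > 729000000.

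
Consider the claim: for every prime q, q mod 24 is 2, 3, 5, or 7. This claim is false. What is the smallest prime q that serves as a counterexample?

q = 11

We need the least prime q for which the claim fails.
The first 4 eligible values, up to q = 7, all satisfy the conclusion.
q = 11: 11 mod 24 = 11 — not in {2, 3, 5, 7}.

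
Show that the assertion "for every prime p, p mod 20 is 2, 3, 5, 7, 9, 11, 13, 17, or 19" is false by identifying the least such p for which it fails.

p = 41

Check each prime p in order until the claim fails.
For p = 2, 3, 5, 7, …, 29, 31, 37 the conclusion holds.
p = 41: 41 mod 20 = 1 — not in {2, 3, 5, 7, 9, 11, 13, 17, 19}.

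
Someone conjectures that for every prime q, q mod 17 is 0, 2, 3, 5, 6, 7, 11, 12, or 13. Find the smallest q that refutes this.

For q = 2, 3, 5, 7, 11, 13, 17, 19, 23, 29 the conclusion holds.
q = 31: 31 mod 17 = 14 — not in {0, 2, 3, 5, 6, 7, 11, 12, 13}.
Hence q = 31 is a counterexample.

q = 31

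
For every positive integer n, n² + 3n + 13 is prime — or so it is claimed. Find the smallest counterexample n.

n = 9

A counterexample is any positive integer n such that n² + 3n + 13 is not prime; we check each in order.
For n = 1, 2, 3, 4, 5, 6, 7, 8 the conclusion holds.
n = 9: n² + 3n + 13 = 121 = 11 × 11, composite.
Thus n = 9 disproves the claim, and no smaller n works.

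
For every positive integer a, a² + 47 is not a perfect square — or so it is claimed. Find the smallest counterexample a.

A counterexample is any positive integer a such that a² + 47 is a perfect square; we check each in order.
For a = 1, 2, 3, 4, …, 20, 21, 22 the conclusion holds.
a = 23: 23² + 47 = 576 = 24², a perfect square.

a = 23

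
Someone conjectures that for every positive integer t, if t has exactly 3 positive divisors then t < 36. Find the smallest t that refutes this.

Check each positive integer t in order until t has exactly 3 positive divisors but the claim fails.
For t = 4, 9, 25 the conclusion holds.
t = 49: τ(49) = 3; 49 ≥ 36.

t = 49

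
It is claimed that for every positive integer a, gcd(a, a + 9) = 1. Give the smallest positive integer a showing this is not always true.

a = 3

We need the least positive integer a for which gcd(a, a + 9) > 1.
a = 1: gcd(1, 10) = 1.
a = 2: gcd(2, 11) = 1.
a = 3: gcd(3, 12) = 3.
Thus a = 3 disproves the claim, and no smaller a works.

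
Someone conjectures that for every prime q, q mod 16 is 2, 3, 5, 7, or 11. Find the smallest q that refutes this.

A counterexample is any prime q such that the claim fails; we check each in order.
q = 2: 2 mod 16 = 2.
q = 3: 3 mod 16 = 3.
q = 5: 5 mod 16 = 5.
q = 7: 7 mod 16 = 7.
q = 11: 11 mod 16 = 11.
q = 13: 13 mod 16 = 13 — not in {2, 3, 5, 7, 11}.

q = 13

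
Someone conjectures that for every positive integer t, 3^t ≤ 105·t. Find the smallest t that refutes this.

t = 6

The first 5 eligible values, up to t = 5, all satisfy the conclusion.
t = 6: 3^t = 729 and 105·t = 630, so 729 > 630.
So t = 6 is the smallest counterexample.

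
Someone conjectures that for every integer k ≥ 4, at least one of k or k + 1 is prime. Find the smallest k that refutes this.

k = 8

We need the least integer k ≥ 4 for which k, k + 1 are both composite.
For k = 4, 5, 6, 7 the conclusion holds.
k = 8: 8 = 2 × 4; 9 = 3 × 3 — both composite.
Hence k = 8 is a counterexample.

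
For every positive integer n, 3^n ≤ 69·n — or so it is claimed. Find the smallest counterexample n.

We need the least positive integer n for which 3^n > 69·n.
n = 1: 3^n = 3 and 69·n = 69, so 3 ≤ 69.
n = 2: 3^n = 9 and 69·n = 138, so 9 ≤ 138.
n = 3: 3^n = 27 and 69·n = 207, so 27 ≤ 207.
n = 4: 3^n = 81 and 69·n = 276, so 81 ≤ 276.
n = 5: 3^n = 243 and 69·n = 345, so 243 ≤ 345.
n = 6: 3^n = 729 and 69·n = 414, so 729 > 414.
Thus n = 6 disproves the claim, and no smaller n works.

n = 6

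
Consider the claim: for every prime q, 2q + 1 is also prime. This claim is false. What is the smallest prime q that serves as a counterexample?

q = 7

For q = 2, 3, 5 the conclusion holds.
q = 7: 2q + 1 = 15 = 3 × 5, not prime.
Hence q = 7 is a counterexample.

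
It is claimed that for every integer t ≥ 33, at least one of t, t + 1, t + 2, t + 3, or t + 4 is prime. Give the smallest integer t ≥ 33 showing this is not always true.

t = 48

The first 15 eligible values, up to t = 47, all satisfy the conclusion.
t = 48: 48 = 2 × 24; 49 = 7 × 7; 50 = 2 × 25; 51 = 3 × 17; 52 = 2 × 26 — all composite.
So t = 48 is the smallest counterexample.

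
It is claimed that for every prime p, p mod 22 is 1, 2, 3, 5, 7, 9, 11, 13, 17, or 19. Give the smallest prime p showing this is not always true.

A counterexample is any prime p such that the claim fails; we check each in order.
For p = 2, 3, 5, 7, …, 23, 29, 31 the conclusion holds.
p = 37: 37 mod 22 = 15 — not in {1, 2, 3, 5, 7, 9, 11, 13, 17, 19}.
Thus p = 37 disproves the claim, and no smaller p works.

p = 37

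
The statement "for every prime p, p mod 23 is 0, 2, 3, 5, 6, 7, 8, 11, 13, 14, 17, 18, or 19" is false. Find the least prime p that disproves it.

p = 43

For p = 2, 3, 5, 7, …, 31, 37, 41 the conclusion holds.
p = 43: 43 mod 23 = 20 — not in {0, 2, 3, 5, 6, 7, 8, 11, 13, 14, 17, 18, 19}.
Hence p = 43 is a counterexample.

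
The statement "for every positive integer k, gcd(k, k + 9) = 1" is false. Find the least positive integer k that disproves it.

k = 1: gcd(1, 10) = 1.
k = 2: gcd(2, 11) = 1.
k = 3: gcd(3, 12) = 3.
So k = 3 is the smallest counterexample.

k = 3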